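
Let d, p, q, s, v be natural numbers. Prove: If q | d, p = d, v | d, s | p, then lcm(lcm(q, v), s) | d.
q | d and v | d, hence lcm(q, v) | d. p = d and s | p, thus s | d. Because lcm(q, v) | d, lcm(lcm(q, v), s) | d.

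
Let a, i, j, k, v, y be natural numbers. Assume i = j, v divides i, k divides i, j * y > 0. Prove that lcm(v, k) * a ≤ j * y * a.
Since v divides i and k divides i, lcm(v, k) divides i. Since i = j, lcm(v, k) divides j. Then lcm(v, k) divides j * y. Since j * y > 0, lcm(v, k) ≤ j * y. By multiplying by a non-negative, lcm(v, k) * a ≤ j * y * a.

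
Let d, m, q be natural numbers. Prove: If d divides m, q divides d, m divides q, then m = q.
q divides d and d divides m, thus q divides m. m divides q, so q = m. Then m = q.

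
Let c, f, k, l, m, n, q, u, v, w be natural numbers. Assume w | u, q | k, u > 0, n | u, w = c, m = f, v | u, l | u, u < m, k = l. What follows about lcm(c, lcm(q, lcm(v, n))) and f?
lcm(c, lcm(q, lcm(v, n))) < f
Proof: From w = c and w | u, c | u. Since k = l and q | k, q | l. l | u, so q | u. v | u and n | u, thus lcm(v, n) | u. q | u, so lcm(q, lcm(v, n)) | u. Since c | u, lcm(c, lcm(q, lcm(v, n))) | u. Since u > 0, lcm(c, lcm(q, lcm(v, n))) ≤ u. m = f and u < m, so u < f. lcm(c, lcm(q, lcm(v, n))) ≤ u, so lcm(c, lcm(q, lcm(v, n))) < f.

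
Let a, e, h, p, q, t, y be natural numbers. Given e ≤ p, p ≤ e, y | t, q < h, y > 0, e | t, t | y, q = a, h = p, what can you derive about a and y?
a < y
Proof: Since q = a and q < h, a < h. Since h = p, a < p. e ≤ p and p ≤ e, thus e = p. Because t | y and y | t, t = y. Since e | t, e | y. Since y > 0, e ≤ y. Since e = p, p ≤ y. Since a < p, a < y.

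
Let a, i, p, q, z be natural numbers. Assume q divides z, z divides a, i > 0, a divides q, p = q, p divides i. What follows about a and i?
a ≤ i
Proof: q divides z and z divides a, so q divides a. a divides q, so q = a. Because p = q and p divides i, q divides i. Since i > 0, q ≤ i. q = a, so a ≤ i.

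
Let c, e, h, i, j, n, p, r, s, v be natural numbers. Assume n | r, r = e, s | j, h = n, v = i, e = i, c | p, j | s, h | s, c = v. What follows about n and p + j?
n | p + j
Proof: From r = e and n | r, n | e. Since e = i, n | i. c = v and v = i, hence c = i. c | p, so i | p. Since n | i, n | p. s | j and j | s, so s = j. Since h | s, h | j. From h = n, n | j. n | p, so n | p + j.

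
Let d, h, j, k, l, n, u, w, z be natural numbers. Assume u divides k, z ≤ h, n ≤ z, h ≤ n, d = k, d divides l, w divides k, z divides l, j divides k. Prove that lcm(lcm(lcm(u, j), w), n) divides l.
u divides k and j divides k, therefore lcm(u, j) divides k. w divides k, so lcm(lcm(u, j), w) divides k. d = k and d divides l, hence k divides l. lcm(lcm(u, j), w) divides k, so lcm(lcm(u, j), w) divides l. From z ≤ h and h ≤ n, z ≤ n. n ≤ z, so z = n. Since z divides l, n divides l. lcm(lcm(u, j), w) divides l, so lcm(lcm(lcm(u, j), w), n) divides l.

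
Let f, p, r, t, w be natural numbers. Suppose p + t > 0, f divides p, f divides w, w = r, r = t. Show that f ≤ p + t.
w = r and r = t, thus w = t. Since f divides w, f divides t. Since f divides p, f divides p + t. Since p + t > 0, f ≤ p + t.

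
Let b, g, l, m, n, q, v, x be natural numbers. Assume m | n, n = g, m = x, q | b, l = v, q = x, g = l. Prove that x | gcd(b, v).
From q = x and q | b, x | b. n = g and g = l, thus n = l. From m = x and m | n, x | n. Since n = l, x | l. l = v, so x | v. x | b, so x | gcd(b, v).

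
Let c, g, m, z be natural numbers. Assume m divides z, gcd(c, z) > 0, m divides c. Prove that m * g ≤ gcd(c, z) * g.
m divides c and m divides z, thus m divides gcd(c, z). Since gcd(c, z) > 0, m ≤ gcd(c, z). By multiplying by a non-negative, m * g ≤ gcd(c, z) * g.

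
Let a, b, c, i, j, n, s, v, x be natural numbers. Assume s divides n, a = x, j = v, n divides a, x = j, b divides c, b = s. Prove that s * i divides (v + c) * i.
x = j and j = v, so x = v. From s divides n and n divides a, s divides a. Since a = x, s divides x. From x = v, s divides v. Because b = s and b divides c, s divides c. Since s divides v, s divides v + c. Then s * i divides (v + c) * i.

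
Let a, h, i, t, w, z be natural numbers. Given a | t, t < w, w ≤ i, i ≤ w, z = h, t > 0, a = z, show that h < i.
w ≤ i and i ≤ w, thus w = i. Since a = z and z = h, a = h. a | t and t > 0, therefore a ≤ t. Since a = h, h ≤ t. t < w, so h < w. w = i, so h < i.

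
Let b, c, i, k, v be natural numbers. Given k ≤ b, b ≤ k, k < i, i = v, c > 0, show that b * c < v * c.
From k ≤ b and b ≤ k, k = b. From k < i, b < i. i = v, so b < v. c > 0, so b * c < v * c.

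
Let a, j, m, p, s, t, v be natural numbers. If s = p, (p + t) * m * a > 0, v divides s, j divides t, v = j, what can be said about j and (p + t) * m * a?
j ≤ (p + t) * m * a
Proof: From v = j and v divides s, j divides s. s = p, so j divides p. Since j divides t, j divides p + t. Then j divides (p + t) * m. Then j divides (p + t) * m * a. Because (p + t) * m * a > 0, j ≤ (p + t) * m * a.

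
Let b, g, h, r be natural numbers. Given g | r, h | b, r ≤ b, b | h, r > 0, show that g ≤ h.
Since g | r and r > 0, g ≤ r. b | h and h | b, therefore b = h. r ≤ b, so r ≤ h. g ≤ r, so g ≤ h.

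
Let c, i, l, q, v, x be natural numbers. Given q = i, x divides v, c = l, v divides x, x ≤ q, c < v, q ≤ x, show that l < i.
Since x ≤ q and q ≤ x, x = q. Since q = i, x = i. v divides x and x divides v, hence v = x. c = l and c < v, hence l < v. Since v = x, l < x. x = i, so l < i.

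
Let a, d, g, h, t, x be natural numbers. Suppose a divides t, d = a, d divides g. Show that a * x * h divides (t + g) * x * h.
Because d = a and d divides g, a divides g. a divides t, so a divides t + g. Then a * x divides (t + g) * x. Then a * x * h divides (t + g) * x * h.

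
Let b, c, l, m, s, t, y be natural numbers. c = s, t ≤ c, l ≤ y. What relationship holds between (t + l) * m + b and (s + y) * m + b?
(t + l) * m + b ≤ (s + y) * m + b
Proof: From c = s and t ≤ c, t ≤ s. Since l ≤ y, t + l ≤ s + y. Then (t + l) * m ≤ (s + y) * m. Then (t + l) * m + b ≤ (s + y) * m + b.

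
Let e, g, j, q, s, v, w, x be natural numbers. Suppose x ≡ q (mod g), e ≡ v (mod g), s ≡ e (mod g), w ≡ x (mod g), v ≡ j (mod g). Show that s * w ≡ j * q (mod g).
s ≡ e (mod g) and e ≡ v (mod g), therefore s ≡ v (mod g). v ≡ j (mod g), so s ≡ j (mod g). w ≡ x (mod g) and x ≡ q (mod g), hence w ≡ q (mod g). Since s ≡ j (mod g), s * w ≡ j * q (mod g).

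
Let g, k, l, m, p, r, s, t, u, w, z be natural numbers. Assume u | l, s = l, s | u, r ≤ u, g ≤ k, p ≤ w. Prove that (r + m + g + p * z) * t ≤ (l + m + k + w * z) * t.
s = l and s | u, so l | u. Since u | l, u = l. Since r ≤ u, r ≤ l. Then r + m ≤ l + m. Since g ≤ k, r + m + g ≤ l + m + k. p ≤ w, thus p * z ≤ w * z. From r + m + g ≤ l + m + k, r + m + g + p * z ≤ l + m + k + w * z. Then (r + m + g + p * z) * t ≤ (l + m + k + w * z) * t.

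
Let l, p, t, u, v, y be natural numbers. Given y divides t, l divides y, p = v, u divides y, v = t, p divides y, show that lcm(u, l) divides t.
p = v and p divides y, hence v divides y. v = t, so t divides y. y divides t, so y = t. u divides y and l divides y, thus lcm(u, l) divides y. Since y = t, lcm(u, l) divides t.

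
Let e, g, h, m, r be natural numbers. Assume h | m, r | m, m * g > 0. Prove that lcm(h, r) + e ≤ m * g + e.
Since h | m and r | m, lcm(h, r) | m. Then lcm(h, r) | m * g. Since m * g > 0, lcm(h, r) ≤ m * g. Then lcm(h, r) + e ≤ m * g + e.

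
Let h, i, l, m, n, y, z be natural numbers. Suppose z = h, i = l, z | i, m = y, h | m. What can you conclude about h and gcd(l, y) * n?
h | gcd(l, y) * n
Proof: Because i = l and z | i, z | l. Since z = h, h | l. m = y and h | m, hence h | y. Since h | l, h | gcd(l, y). Then h | gcd(l, y) * n.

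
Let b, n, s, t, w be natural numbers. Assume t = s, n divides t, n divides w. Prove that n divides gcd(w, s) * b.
Because t = s and n divides t, n divides s. Since n divides w, n divides gcd(w, s). Then n divides gcd(w, s) * b.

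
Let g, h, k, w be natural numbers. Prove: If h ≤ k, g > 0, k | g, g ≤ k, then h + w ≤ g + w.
k | g and g > 0, hence k ≤ g. Since g ≤ k, k = g. From h ≤ k, h ≤ g. Then h + w ≤ g + w.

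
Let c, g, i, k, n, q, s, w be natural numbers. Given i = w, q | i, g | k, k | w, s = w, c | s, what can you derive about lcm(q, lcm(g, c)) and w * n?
lcm(q, lcm(g, c)) | w * n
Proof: i = w and q | i, so q | w. From g | k and k | w, g | w. s = w and c | s, hence c | w. g | w, so lcm(g, c) | w. Since q | w, lcm(q, lcm(g, c)) | w. Then lcm(q, lcm(g, c)) | w * n.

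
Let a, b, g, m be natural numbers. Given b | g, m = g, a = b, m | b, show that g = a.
m = g and m | b, thus g | b. Since b | g, b = g. a = b, so a = g. Then g = a.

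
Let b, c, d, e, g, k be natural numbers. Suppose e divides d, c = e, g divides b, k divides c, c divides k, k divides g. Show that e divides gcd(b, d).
k divides c and c divides k, therefore k = c. Since c = e, k = e. k divides g and g divides b, so k divides b. Since k = e, e divides b. e divides d, so e divides gcd(b, d).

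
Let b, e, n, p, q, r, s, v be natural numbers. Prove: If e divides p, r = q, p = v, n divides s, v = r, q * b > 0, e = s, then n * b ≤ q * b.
v = r and r = q, hence v = q. Since p = v and e divides p, e divides v. Since v = q, e divides q. Because e = s, s divides q. Since n divides s, n divides q. Then n * b divides q * b. q * b > 0, so n * b ≤ q * b.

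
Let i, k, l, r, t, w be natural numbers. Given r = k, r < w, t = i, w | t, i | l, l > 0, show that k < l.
Since r = k and r < w, k < w. From t = i and w | t, w | i. Since i | l, w | l. Since l > 0, w ≤ l. Because k < w, k < l.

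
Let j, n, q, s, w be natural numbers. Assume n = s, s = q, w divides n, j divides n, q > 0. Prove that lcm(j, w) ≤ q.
Since n = s and s = q, n = q. j divides n and w divides n, so lcm(j, w) divides n. Since n = q, lcm(j, w) divides q. Since q > 0, lcm(j, w) ≤ q.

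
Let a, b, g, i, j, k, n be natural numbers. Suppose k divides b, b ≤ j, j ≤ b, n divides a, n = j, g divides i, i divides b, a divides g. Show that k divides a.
From j ≤ b and b ≤ j, j = b. n = j and n divides a, so j divides a. j = b, so b divides a. Since a divides g and g divides i, a divides i. Since i divides b, a divides b. Since b divides a, b = a. k divides b, so k divides a.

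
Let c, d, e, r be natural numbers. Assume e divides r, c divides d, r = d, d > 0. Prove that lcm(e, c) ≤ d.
r = d and e divides r, therefore e divides d. Since c divides d, lcm(e, c) divides d. Since d > 0, lcm(e, c) ≤ d.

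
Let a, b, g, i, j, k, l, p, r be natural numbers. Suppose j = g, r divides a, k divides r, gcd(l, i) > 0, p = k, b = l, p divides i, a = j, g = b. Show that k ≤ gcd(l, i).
g = b and b = l, therefore g = l. j = g, so j = l. k divides r and r divides a, therefore k divides a. Since a = j, k divides j. Since j = l, k divides l. Since p = k and p divides i, k divides i. Since k divides l, k divides gcd(l, i). gcd(l, i) > 0, so k ≤ gcd(l, i).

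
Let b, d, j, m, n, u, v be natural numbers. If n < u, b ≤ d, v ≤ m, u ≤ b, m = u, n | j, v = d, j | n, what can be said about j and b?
j < b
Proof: Since n | j and j | n, n = j. m = u and v ≤ m, therefore v ≤ u. Since v = d, d ≤ u. b ≤ d, so b ≤ u. From u ≤ b, u = b. Since n < u, n < b. n = j, so j < b.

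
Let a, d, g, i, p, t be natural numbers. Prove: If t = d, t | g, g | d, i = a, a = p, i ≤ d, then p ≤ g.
Since t = d and t | g, d | g. Since g | d, d = g. From i = a and a = p, i = p. i ≤ d, so p ≤ d. Since d = g, p ≤ g.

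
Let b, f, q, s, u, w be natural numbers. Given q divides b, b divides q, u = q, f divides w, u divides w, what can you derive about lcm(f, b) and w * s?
lcm(f, b) divides w * s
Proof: Because q divides b and b divides q, q = b. u = q and u divides w, hence q divides w. q = b, so b divides w. Because f divides w, lcm(f, b) divides w. Then lcm(f, b) divides w * s.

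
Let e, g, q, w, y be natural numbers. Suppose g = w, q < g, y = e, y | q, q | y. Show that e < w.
From q | y and y | q, q = y. y = e, so q = e. Because g = w and q < g, q < w. q = e, so e < w.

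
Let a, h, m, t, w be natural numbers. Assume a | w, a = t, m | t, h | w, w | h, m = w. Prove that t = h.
a = t and a | w, therefore t | w. m = w and m | t, thus w | t. Since t | w, t = w. Because w | h and h | w, w = h. t = w, so t = h.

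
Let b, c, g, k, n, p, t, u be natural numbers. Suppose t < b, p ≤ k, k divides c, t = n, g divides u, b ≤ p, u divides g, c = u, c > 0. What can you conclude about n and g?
n < g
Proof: Because u divides g and g divides u, u = g. c = u, so c = g. Since b ≤ p and p ≤ k, b ≤ k. t < b, so t < k. Since t = n, n < k. From k divides c and c > 0, k ≤ c. Because n < k, n < c. c = g, so n < g.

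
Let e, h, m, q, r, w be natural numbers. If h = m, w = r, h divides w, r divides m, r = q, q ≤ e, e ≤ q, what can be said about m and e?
m = e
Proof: From w = r and h divides w, h divides r. Since h = m, m divides r. r divides m, so m = r. r = q, so m = q. q ≤ e and e ≤ q, hence q = e. Since m = q, m = e.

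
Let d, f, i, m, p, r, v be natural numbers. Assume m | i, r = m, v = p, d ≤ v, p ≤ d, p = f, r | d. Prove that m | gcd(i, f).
v = p and d ≤ v, therefore d ≤ p. Since p ≤ d, d = p. p = f, so d = f. Since r | d, r | f. Since r = m, m | f. Since m | i, m | gcd(i, f).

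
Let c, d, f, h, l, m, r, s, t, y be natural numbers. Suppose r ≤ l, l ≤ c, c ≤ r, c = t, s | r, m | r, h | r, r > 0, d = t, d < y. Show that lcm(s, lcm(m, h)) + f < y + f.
r ≤ l and l ≤ c, so r ≤ c. Since c ≤ r, r = c. Since c = t, r = t. m | r and h | r, hence lcm(m, h) | r. Since s | r, lcm(s, lcm(m, h)) | r. Since r > 0, lcm(s, lcm(m, h)) ≤ r. Since r = t, lcm(s, lcm(m, h)) ≤ t. Since d = t and d < y, t < y. lcm(s, lcm(m, h)) ≤ t, so lcm(s, lcm(m, h)) < y. Then lcm(s, lcm(m, h)) + f < y + f.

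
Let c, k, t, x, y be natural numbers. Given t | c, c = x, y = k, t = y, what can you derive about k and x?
k | x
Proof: Since t = y and y = k, t = k. From c = x and t | c, t | x. Since t = k, k | x.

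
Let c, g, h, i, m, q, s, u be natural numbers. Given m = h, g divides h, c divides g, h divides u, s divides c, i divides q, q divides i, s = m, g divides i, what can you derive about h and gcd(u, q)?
h divides gcd(u, q)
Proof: i divides q and q divides i, therefore i = q. s = m and s divides c, so m divides c. Since m = h, h divides c. c divides g, so h divides g. Since g divides h, g = h. Since g divides i, h divides i. Since i = q, h divides q. Since h divides u, h divides gcd(u, q).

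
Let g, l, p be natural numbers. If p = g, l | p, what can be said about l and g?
l | g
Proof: p = g and l | p. By substitution, l | g.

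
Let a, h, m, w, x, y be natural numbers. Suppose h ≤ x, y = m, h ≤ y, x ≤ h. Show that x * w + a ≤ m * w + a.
h ≤ x and x ≤ h, hence h = x. Since h ≤ y, x ≤ y. Since y = m, x ≤ m. By multiplying by a non-negative, x * w ≤ m * w. Then x * w + a ≤ m * w + a.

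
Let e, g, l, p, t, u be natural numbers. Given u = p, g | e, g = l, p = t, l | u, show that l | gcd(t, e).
u = p and p = t, so u = t. Since l | u, l | t. From g = l and g | e, l | e. l | t, so l | gcd(t, e).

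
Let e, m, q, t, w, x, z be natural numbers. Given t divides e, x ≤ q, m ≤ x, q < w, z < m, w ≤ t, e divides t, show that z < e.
t divides e and e divides t, thus t = e. q < w and w ≤ t, therefore q < t. x ≤ q, so x < t. m ≤ x, so m < t. Since z < m, z < t. Because t = e, z < e.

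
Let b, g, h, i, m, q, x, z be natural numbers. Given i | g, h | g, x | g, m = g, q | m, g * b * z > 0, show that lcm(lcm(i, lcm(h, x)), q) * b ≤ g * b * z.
h | g and x | g, hence lcm(h, x) | g. Since i | g, lcm(i, lcm(h, x)) | g. m = g and q | m, hence q | g. lcm(i, lcm(h, x)) | g, so lcm(lcm(i, lcm(h, x)), q) | g. Then lcm(lcm(i, lcm(h, x)), q) * b | g * b. Then lcm(lcm(i, lcm(h, x)), q) * b | g * b * z. g * b * z > 0, so lcm(lcm(i, lcm(h, x)), q) * b ≤ g * b * z.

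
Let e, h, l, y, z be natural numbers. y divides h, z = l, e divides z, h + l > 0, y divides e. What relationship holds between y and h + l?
y ≤ h + l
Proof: y divides e and e divides z, so y divides z. Because z = l, y divides l. y divides h, so y divides h + l. Since h + l > 0, y ≤ h + l.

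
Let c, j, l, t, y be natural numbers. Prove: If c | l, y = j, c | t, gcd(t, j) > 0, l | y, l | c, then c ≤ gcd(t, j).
Because l | c and c | l, l = c. l | y, so c | y. Since y = j, c | j. Since c | t, c | gcd(t, j). Since gcd(t, j) > 0, c ≤ gcd(t, j).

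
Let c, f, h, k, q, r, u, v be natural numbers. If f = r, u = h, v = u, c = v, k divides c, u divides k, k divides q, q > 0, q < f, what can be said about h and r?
h < r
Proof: From c = v and k divides c, k divides v. v = u, so k divides u. u divides k, so k = u. From k divides q, u divides q. q > 0, so u ≤ q. Because u = h, h ≤ q. q < f, so h < f. Since f = r, h < r.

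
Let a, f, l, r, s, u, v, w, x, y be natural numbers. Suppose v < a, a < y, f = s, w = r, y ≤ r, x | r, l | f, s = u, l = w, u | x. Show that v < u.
l = w and w = r, therefore l = r. f = s and s = u, so f = u. l | f, so l | u. l = r, so r | u. u | x and x | r, therefore u | r. Since r | u, r = u. v < a and a < y, thus v < y. y ≤ r, so v < r. r = u, so v < u.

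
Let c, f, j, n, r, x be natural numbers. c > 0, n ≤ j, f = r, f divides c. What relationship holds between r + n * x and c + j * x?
r + n * x ≤ c + j * x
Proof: f divides c and c > 0, therefore f ≤ c. f = r, so r ≤ c. n ≤ j. By multiplying by a non-negative, n * x ≤ j * x. Since r ≤ c, r + n * x ≤ c + j * x.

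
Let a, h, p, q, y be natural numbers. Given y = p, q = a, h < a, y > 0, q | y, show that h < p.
q = a and q | y, thus a | y. Since y > 0, a ≤ y. y = p, so a ≤ p. Since h < a, h < p.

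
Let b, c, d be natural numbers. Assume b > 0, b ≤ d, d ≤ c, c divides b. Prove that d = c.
c divides b and b > 0, hence c ≤ b. b ≤ d, so c ≤ d. d ≤ c, so c = d. Then d = c.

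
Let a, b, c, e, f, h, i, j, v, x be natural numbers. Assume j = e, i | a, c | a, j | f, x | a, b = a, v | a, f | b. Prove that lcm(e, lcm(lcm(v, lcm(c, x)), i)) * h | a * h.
Because j = e and j | f, e | f. From b = a and f | b, f | a. e | f, so e | a. c | a and x | a, so lcm(c, x) | a. Since v | a, lcm(v, lcm(c, x)) | a. Since i | a, lcm(lcm(v, lcm(c, x)), i) | a. e | a, so lcm(e, lcm(lcm(v, lcm(c, x)), i)) | a. Then lcm(e, lcm(lcm(v, lcm(c, x)), i)) * h | a * h.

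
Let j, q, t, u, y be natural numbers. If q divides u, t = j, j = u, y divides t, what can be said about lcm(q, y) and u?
lcm(q, y) divides u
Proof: Since t = j and j = u, t = u. Since y divides t, y divides u. Since q divides u, lcm(q, y) divides u.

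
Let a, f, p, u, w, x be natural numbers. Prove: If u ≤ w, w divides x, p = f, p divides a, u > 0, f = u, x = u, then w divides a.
Since x = u and w divides x, w divides u. u > 0, so w ≤ u. u ≤ w, so u = w. f = u, so f = w. Since p = f and p divides a, f divides a. From f = w, w divides a.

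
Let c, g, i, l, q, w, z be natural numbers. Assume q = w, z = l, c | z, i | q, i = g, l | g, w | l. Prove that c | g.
i = g and i | q, thus g | q. From q = w, g | w. Since w | l, g | l. Since l | g, l = g. z = l, so z = g. c | z, so c | g.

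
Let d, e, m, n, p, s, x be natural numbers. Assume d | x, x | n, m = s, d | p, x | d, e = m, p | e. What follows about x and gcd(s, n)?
x | gcd(s, n)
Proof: d | x and x | d, so d = x. Since d | p, x | p. Because e = m and p | e, p | m. m = s, so p | s. From x | p, x | s. Since x | n, x | gcd(s, n).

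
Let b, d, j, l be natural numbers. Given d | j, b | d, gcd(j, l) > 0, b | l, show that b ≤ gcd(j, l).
b | d and d | j, therefore b | j. b | l, so b | gcd(j, l). gcd(j, l) > 0, so b ≤ gcd(j, l).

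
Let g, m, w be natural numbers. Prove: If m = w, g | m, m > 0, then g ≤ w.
From g | m and m > 0, g ≤ m. Since m = w, g ≤ w.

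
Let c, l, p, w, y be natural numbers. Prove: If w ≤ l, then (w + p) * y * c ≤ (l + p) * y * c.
w ≤ l, hence w + p ≤ l + p. By multiplying by a non-negative, (w + p) * y ≤ (l + p) * y. By multiplying by a non-negative, (w + p) * y * c ≤ (l + p) * y * c.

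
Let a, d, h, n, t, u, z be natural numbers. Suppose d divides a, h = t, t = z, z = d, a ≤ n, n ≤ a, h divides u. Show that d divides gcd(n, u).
Because a ≤ n and n ≤ a, a = n. d divides a, so d divides n. Since t = z and z = d, t = d. Because h = t and h divides u, t divides u. Since t = d, d divides u. From d divides n, d divides gcd(n, u).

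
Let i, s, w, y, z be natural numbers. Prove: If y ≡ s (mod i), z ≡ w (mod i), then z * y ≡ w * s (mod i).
Because z ≡ w (mod i) and y ≡ s (mod i), by multiplying congruences, z * y ≡ w * s (mod i).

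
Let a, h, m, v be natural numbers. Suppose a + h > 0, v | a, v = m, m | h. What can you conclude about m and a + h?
m ≤ a + h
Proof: Because v = m and v | a, m | a. m | h, so m | a + h. Since a + h > 0, m ≤ a + h.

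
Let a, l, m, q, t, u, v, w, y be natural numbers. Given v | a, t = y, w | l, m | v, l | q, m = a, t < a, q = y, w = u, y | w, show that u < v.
m = a and m | v, thus a | v. Because v | a, a = v. w | l and l | q, therefore w | q. q = y, so w | y. Since y | w, y = w. Since t = y, t = w. Since w = u, t = u. Since t < a, u < a. a = v, so u < v.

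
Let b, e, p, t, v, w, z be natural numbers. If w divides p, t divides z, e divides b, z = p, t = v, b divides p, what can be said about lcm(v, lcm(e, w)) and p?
lcm(v, lcm(e, w)) divides p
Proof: t = v and t divides z, therefore v divides z. From z = p, v divides p. Since e divides b and b divides p, e divides p. Since w divides p, lcm(e, w) divides p. Since v divides p, lcm(v, lcm(e, w)) divides p.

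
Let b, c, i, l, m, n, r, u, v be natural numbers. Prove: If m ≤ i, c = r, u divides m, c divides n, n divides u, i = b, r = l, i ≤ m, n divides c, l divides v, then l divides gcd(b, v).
m ≤ i and i ≤ m, so m = i. Since i = b, m = b. c = r and r = l, so c = l. n divides c and c divides n, hence n = c. Because n divides u and u divides m, n divides m. n = c, so c divides m. c = l, so l divides m. m = b, so l divides b. Because l divides v, l divides gcd(b, v).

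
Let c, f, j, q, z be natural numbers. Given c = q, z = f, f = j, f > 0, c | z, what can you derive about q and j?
q ≤ j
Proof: Because z = f and c | z, c | f. Because f > 0, c ≤ f. f = j, so c ≤ j. Since c = q, q ≤ j.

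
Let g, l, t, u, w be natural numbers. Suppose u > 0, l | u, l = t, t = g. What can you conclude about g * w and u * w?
g * w ≤ u * w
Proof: l = t and l | u, thus t | u. u > 0, so t ≤ u. t = g, so g ≤ u. Then g * w ≤ u * w.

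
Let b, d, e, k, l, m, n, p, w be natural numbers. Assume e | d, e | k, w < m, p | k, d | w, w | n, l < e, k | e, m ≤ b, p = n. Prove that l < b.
k | e and e | k, hence k = e. p = n and p | k, hence n | k. k = e, so n | e. w | n, so w | e. Since e | d and d | w, e | w. Because w | e, w = e. Since w < m and m ≤ b, w < b. w = e, so e < b. l < e, so l < b.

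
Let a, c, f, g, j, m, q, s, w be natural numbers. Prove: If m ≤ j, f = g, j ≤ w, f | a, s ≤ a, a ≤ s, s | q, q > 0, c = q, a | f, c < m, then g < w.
s ≤ a and a ≤ s, therefore s = a. Since a | f and f | a, a = f. Since f = g, a = g. Since s = a, s = g. Since s | q, g | q. q > 0, so g ≤ q. c = q and c < m, so q < m. m ≤ j and j ≤ w, hence m ≤ w. q < m, so q < w. g ≤ q, so g < w.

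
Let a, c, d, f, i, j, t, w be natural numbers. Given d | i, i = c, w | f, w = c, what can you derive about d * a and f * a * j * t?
d * a | f * a * j * t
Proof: i = c and d | i, thus d | c. w = c and w | f, hence c | f. d | c, so d | f. Then d * a | f * a. Then d * a | f * a * j. Then d * a | f * a * j * t.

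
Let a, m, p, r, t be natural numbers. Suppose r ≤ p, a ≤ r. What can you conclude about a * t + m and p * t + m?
a * t + m ≤ p * t + m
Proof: From a ≤ r and r ≤ p, a ≤ p. Then a * t ≤ p * t. Then a * t + m ≤ p * t + m.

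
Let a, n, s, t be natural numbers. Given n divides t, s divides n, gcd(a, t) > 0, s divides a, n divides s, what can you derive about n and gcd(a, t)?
n ≤ gcd(a, t)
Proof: Because s divides n and n divides s, s = n. Since s divides a, n divides a. Since n divides t, n divides gcd(a, t). Since gcd(a, t) > 0, n ≤ gcd(a, t).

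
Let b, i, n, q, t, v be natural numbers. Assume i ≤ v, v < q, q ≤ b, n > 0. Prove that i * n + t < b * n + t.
i ≤ v and v < q, therefore i < q. Since q ≤ b, i < b. Since n > 0, i * n < b * n. Then i * n + t < b * n + t.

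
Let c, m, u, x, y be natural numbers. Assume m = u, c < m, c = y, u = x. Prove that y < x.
m = u and c < m, so c < u. u = x, so c < x. c = y, so y < x.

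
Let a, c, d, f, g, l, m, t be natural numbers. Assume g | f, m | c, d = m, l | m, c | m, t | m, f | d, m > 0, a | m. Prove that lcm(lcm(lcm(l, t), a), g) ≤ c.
m | c and c | m, so m = c. l | m and t | m, so lcm(l, t) | m. Since a | m, lcm(lcm(l, t), a) | m. Because d = m and f | d, f | m. Since g | f, g | m. lcm(lcm(l, t), a) | m, so lcm(lcm(lcm(l, t), a), g) | m. Because m > 0, lcm(lcm(lcm(l, t), a), g) ≤ m. Since m = c, lcm(lcm(lcm(l, t), a), g) ≤ c.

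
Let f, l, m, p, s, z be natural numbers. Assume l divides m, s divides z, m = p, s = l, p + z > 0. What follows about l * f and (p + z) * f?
l * f ≤ (p + z) * f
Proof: m = p and l divides m, thus l divides p. Because s = l and s divides z, l divides z. l divides p, so l divides p + z. From p + z > 0, l ≤ p + z. By multiplying by a non-negative, l * f ≤ (p + z) * f.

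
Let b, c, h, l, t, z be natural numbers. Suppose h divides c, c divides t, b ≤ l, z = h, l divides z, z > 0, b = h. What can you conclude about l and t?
l divides t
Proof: b = h and b ≤ l, so h ≤ l. From l divides z and z > 0, l ≤ z. Since z = h, l ≤ h. From h ≤ l, h = l. h divides c, so l divides c. Since c divides t, l divides t.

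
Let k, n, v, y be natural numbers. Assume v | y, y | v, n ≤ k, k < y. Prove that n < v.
Since y | v and v | y, y = v. k < y, so k < v. n ≤ k, so n < v.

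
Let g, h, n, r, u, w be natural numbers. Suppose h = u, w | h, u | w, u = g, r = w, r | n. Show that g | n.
h = u and w | h, thus w | u. Since u | w, w = u. Since u = g, w = g. r = w and r | n, hence w | n. From w = g, g | n.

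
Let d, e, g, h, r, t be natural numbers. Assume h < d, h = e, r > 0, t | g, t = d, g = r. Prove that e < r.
h = e and h < d, hence e < d. t = d and t | g, thus d | g. Since g = r, d | r. Since r > 0, d ≤ r. e < d, so e < r.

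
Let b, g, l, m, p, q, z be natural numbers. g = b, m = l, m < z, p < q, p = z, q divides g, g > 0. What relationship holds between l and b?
l < b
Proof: From m = l and m < z, l < z. p = z and p < q, hence z < q. Since q divides g and g > 0, q ≤ g. Since z < q, z < g. Since g = b, z < b. l < z, so l < b.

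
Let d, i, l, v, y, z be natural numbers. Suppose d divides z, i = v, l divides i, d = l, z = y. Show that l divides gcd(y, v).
Because z = y and d divides z, d divides y. d = l, so l divides y. i = v and l divides i, therefore l divides v. Since l divides y, l divides gcd(y, v).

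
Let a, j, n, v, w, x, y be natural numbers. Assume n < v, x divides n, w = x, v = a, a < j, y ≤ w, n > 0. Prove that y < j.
w = x and y ≤ w, so y ≤ x. x divides n and n > 0, therefore x ≤ n. y ≤ x, so y ≤ n. v = a and n < v, hence n < a. Because y ≤ n, y < a. Since a < j, y < j.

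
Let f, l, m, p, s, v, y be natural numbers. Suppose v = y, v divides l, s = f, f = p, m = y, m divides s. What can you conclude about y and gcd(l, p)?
y divides gcd(l, p)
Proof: v = y and v divides l, hence y divides l. s = f and f = p, thus s = p. Since m = y and m divides s, y divides s. s = p, so y divides p. Because y divides l, y divides gcd(l, p).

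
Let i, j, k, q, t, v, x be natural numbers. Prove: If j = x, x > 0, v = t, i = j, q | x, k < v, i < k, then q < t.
Because q | x and x > 0, q ≤ x. i = j and j = x, therefore i = x. i < k and k < v, therefore i < v. Since i = x, x < v. v = t, so x < t. Since q ≤ x, q < t.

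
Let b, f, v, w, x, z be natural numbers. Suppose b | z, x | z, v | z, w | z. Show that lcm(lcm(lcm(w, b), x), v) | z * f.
Since w | z and b | z, lcm(w, b) | z. x | z, so lcm(lcm(w, b), x) | z. Because v | z, lcm(lcm(lcm(w, b), x), v) | z. Then lcm(lcm(lcm(w, b), x), v) | z * f.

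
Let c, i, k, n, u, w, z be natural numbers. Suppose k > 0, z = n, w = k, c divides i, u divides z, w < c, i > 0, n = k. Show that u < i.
Because z = n and n = k, z = k. u divides z, so u divides k. k > 0, so u ≤ k. From w = k and w < c, k < c. From c divides i and i > 0, c ≤ i. Since k < c, k < i. Since u ≤ k, u < i.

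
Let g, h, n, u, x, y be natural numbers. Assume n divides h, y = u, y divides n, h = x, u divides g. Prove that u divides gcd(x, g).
y = u and y divides n, so u divides n. h = x and n divides h, so n divides x. Since u divides n, u divides x. Since u divides g, u divides gcd(x, g).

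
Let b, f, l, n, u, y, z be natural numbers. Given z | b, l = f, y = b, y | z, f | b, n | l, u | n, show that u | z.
Since y = b and y | z, b | z. Since z | b, b = z. l = f and n | l, hence n | f. f | b, so n | b. b = z, so n | z. Since u | n, u | z.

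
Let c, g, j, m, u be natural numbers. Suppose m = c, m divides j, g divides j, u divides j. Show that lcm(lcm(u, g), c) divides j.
u divides j and g divides j, so lcm(u, g) divides j. Since m = c and m divides j, c divides j. lcm(u, g) divides j, so lcm(lcm(u, g), c) divides j.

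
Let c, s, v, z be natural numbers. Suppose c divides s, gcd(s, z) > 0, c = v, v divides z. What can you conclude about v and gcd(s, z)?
v ≤ gcd(s, z)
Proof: c = v and c divides s, hence v divides s. v divides z, so v divides gcd(s, z). gcd(s, z) > 0, so v ≤ gcd(s, z).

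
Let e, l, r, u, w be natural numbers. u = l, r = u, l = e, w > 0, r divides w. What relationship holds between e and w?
e ≤ w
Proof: u = l and l = e, so u = e. Since r = u, r = e. r divides w, so e divides w. Since w > 0, e ≤ w.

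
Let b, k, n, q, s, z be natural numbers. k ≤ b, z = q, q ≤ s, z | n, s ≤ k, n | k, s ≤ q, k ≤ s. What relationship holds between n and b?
n ≤ b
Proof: q ≤ s and s ≤ q, hence q = s. z = q, so z = s. s ≤ k and k ≤ s, thus s = k. Since z = s, z = k. Since z | n, k | n. Since n | k, k = n. k ≤ b, so n ≤ b.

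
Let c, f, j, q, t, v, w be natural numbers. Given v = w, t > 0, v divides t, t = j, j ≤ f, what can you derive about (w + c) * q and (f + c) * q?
(w + c) * q ≤ (f + c) * q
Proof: v divides t and t > 0, thus v ≤ t. t = j, so v ≤ j. Since j ≤ f, v ≤ f. Since v = w, w ≤ f. Then w + c ≤ f + c. By multiplying by a non-negative, (w + c) * q ≤ (f + c) * q.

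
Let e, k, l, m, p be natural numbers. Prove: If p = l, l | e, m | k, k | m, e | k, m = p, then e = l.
k | m and m | k, thus k = m. Since m = p, k = p. Since e | k, e | p. Because p = l, e | l. Since l | e, l = e. Then e = l.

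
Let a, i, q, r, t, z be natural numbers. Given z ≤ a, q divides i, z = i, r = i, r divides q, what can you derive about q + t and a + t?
q + t ≤ a + t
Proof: r = i and r divides q, thus i divides q. Since q divides i, i = q. z = i and z ≤ a, so i ≤ a. i = q, so q ≤ a. Then q + t ≤ a + t.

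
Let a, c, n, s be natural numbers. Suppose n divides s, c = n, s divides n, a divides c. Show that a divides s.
n divides s and s divides n, thus n = s. c = n, so c = s. a divides c, so a divides s.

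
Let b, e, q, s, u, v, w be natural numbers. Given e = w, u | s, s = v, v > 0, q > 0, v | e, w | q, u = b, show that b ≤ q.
Because u = b and u | s, b | s. Because s = v, b | v. Since v > 0, b ≤ v. Since e = w and v | e, v | w. Because w | q, v | q. Since q > 0, v ≤ q. b ≤ v, so b ≤ q.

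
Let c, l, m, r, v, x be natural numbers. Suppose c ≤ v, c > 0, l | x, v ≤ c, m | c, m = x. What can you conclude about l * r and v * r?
l * r ≤ v * r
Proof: c ≤ v and v ≤ c, thus c = v. m = x and m | c, so x | c. Since l | x, l | c. Since c > 0, l ≤ c. Since c = v, l ≤ v. Then l * r ≤ v * r.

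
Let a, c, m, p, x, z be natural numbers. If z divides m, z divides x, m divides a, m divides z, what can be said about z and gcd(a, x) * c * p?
z divides gcd(a, x) * c * p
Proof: m divides z and z divides m, therefore m = z. Since m divides a, z divides a. z divides x, so z divides gcd(a, x). Then z divides gcd(a, x) * c. Then z divides gcd(a, x) * c * p.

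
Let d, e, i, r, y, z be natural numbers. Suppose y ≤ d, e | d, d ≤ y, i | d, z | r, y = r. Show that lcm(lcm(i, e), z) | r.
d ≤ y and y ≤ d, so d = y. y = r, so d = r. Since i | d and e | d, lcm(i, e) | d. Because d = r, lcm(i, e) | r. Since z | r, lcm(lcm(i, e), z) | r.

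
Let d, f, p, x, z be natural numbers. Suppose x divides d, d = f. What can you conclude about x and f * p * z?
x divides f * p * z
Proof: d = f and x divides d, therefore x divides f. Then x divides f * p. Then x divides f * p * z.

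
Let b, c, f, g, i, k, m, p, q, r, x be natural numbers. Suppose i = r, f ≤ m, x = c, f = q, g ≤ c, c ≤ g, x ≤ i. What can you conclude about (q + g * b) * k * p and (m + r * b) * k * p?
(q + g * b) * k * p ≤ (m + r * b) * k * p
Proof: f = q and f ≤ m, hence q ≤ m. c ≤ g and g ≤ c, thus c = g. x = c, so x = g. From x ≤ i, g ≤ i. i = r, so g ≤ r. By multiplying by a non-negative, g * b ≤ r * b. Because q ≤ m, q + g * b ≤ m + r * b. By multiplying by a non-negative, (q + g * b) * k ≤ (m + r * b) * k. By multiplying by a non-negative, (q + g * b) * k * p ≤ (m + r * b) * k * p.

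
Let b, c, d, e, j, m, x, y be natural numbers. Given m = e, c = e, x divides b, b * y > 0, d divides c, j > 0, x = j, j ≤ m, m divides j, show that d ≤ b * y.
c = e and d divides c, so d divides e. From m divides j and j > 0, m ≤ j. Since j ≤ m, j = m. Since m = e, j = e. x = j and x divides b, therefore j divides b. j = e, so e divides b. d divides e, so d divides b. Then d divides b * y. Since b * y > 0, d ≤ b * y.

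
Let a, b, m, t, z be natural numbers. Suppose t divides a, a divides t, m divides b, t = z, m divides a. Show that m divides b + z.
a divides t and t divides a, therefore a = t. Since t = z, a = z. m divides a, so m divides z. m divides b, so m divides b + z.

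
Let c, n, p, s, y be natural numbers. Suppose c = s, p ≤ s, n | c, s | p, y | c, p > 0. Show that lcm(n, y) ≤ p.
s | p and p > 0, thus s ≤ p. p ≤ s, so s = p. Since c = s, c = p. n | c and y | c, thus lcm(n, y) | c. c = p, so lcm(n, y) | p. p > 0, so lcm(n, y) ≤ p.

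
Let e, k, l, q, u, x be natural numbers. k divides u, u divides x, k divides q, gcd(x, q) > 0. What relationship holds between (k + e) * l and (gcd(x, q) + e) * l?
(k + e) * l ≤ (gcd(x, q) + e) * l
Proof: Since k divides u and u divides x, k divides x. k divides q, so k divides gcd(x, q). gcd(x, q) > 0, so k ≤ gcd(x, q). Then k + e ≤ gcd(x, q) + e. By multiplying by a non-negative, (k + e) * l ≤ (gcd(x, q) + e) * l.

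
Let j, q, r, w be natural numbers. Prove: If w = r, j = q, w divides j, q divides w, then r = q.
From j = q and w divides j, w divides q. Because q divides w, q = w. Since w = r, q = r. Then r = q.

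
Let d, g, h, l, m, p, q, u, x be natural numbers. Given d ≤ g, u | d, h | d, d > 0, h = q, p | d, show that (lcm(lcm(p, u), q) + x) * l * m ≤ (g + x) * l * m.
p | d and u | d, therefore lcm(p, u) | d. Because h = q and h | d, q | d. lcm(p, u) | d, so lcm(lcm(p, u), q) | d. d > 0, so lcm(lcm(p, u), q) ≤ d. From d ≤ g, lcm(lcm(p, u), q) ≤ g. Then lcm(lcm(p, u), q) + x ≤ g + x. Then (lcm(lcm(p, u), q) + x) * l ≤ (g + x) * l. Then (lcm(lcm(p, u), q) + x) * l * m ≤ (g + x) * l * m.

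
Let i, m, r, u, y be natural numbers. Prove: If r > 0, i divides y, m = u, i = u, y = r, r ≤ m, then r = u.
m = u and r ≤ m, therefore r ≤ u. i = u and i divides y, so u divides y. y = r, so u divides r. Because r > 0, u ≤ r. Since r ≤ u, r = u.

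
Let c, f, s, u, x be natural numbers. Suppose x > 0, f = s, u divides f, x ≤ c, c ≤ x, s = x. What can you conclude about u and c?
u ≤ c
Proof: x ≤ c and c ≤ x, therefore x = c. f = s and s = x, therefore f = x. u divides f, so u divides x. Since x > 0, u ≤ x. Since x = c, u ≤ c.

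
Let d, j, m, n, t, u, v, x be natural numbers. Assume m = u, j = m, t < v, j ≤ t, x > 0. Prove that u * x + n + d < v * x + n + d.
j = m and m = u, so j = u. Since j ≤ t and t < v, j < v. j = u, so u < v. Since x > 0, by multiplying by a positive, u * x < v * x. Then u * x + n < v * x + n. Then u * x + n + d < v * x + n + d.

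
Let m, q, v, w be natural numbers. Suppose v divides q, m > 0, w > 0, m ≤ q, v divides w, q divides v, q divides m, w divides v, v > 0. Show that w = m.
Because q divides m and m > 0, q ≤ m. Since m ≤ q, m = q. From q divides v and v divides q, q = v. Since m = q, m = v. v divides w and w > 0, so v ≤ w. w divides v and v > 0, therefore w ≤ v. v ≤ w, so v = w. m = v, so m = w. Then w = m.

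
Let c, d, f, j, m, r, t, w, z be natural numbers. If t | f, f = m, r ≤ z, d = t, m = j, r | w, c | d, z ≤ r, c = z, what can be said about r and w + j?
r | w + j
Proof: z ≤ r and r ≤ z, hence z = r. Since d = t and c | d, c | t. Since c = z, z | t. f = m and t | f, hence t | m. Because m = j, t | j. z | t, so z | j. Since z = r, r | j. r | w, so r | w + j.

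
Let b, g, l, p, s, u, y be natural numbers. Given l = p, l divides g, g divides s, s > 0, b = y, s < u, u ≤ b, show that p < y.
From l = p and l divides g, p divides g. Since g divides s, p divides s. s > 0, so p ≤ s. s < u and u ≤ b, so s < b. Because b = y, s < y. p ≤ s, so p < y.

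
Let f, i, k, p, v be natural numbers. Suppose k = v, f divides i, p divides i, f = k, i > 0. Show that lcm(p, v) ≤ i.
f = k and f divides i, hence k divides i. Since k = v, v divides i. From p divides i, lcm(p, v) divides i. i > 0, so lcm(p, v) ≤ i.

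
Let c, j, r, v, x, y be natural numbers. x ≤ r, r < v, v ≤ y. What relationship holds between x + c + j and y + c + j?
x + c + j < y + c + j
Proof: r < v and v ≤ y, thus r < y. Since x ≤ r, x < y. Then x + c < y + c. Then x + c + j < y + c + j.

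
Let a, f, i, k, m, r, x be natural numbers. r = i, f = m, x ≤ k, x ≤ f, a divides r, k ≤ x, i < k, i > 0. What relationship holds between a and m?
a < m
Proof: r = i and a divides r, so a divides i. Because i > 0, a ≤ i. k ≤ x and x ≤ k, therefore k = x. Since i < k, i < x. f = m and x ≤ f, hence x ≤ m. Because i < x, i < m. Since a ≤ i, a < m.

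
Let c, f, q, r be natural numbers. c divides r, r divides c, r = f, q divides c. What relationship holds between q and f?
q divides f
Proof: c divides r and r divides c, thus c = r. Since r = f, c = f. Since q divides c, q divides f.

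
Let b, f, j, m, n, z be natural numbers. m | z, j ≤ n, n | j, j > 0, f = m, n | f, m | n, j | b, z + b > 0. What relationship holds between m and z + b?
m ≤ z + b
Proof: Since n | j and j > 0, n ≤ j. Since j ≤ n, j = n. f = m and n | f, thus n | m. Because m | n, n = m. Since j = n, j = m. Since j | b, m | b. m | z, so m | z + b. Since z + b > 0, m ≤ z + b.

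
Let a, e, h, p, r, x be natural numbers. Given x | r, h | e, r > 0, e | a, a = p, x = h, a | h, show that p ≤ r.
h | e and e | a, therefore h | a. a | h, so h = a. Since a = p, h = p. x = h and x | r, hence h | r. r > 0, so h ≤ r. h = p, so p ≤ r.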